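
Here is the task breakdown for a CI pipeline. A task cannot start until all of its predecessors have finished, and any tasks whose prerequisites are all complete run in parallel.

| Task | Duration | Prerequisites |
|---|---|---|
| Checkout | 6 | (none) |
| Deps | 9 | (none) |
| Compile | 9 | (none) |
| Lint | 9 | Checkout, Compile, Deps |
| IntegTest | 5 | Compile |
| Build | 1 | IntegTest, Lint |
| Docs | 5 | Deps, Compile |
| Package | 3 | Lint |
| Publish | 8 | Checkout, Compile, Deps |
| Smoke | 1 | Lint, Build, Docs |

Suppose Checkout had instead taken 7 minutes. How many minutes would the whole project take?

The binding path is Deps→Lint→Package = 9+9+3 = 21; finish at 21 minutes.
Checkout has 3 minutes of float (longest path through it is 18).
No other chain overtakes it, so the finish is 21 minutes.

21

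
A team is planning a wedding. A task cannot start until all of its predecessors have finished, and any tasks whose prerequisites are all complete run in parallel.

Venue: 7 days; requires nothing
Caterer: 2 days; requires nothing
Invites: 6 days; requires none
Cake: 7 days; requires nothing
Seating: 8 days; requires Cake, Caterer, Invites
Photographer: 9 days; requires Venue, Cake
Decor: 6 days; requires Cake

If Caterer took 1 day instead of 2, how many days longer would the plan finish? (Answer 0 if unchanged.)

Critical path before the change: Venue→Photographer = 7+9 = 16 giving 16 days.
The longest path through Caterer is only 10 days, so Caterer has float 6.
That remains the longest chain; total 16 days.
Change in finish: 16 − 16 = +0 days.

0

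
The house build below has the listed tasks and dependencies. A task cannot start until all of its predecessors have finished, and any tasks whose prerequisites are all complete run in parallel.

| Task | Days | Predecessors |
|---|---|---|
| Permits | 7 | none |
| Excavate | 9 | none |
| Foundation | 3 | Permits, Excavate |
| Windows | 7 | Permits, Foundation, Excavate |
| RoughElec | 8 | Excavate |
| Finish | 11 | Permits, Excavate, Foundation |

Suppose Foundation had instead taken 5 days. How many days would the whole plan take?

25

The binding path is Excavate→Foundation→Finish = 9+3+11 = 23; finish at 23 days.
Since Foundation is critical, the +2 change carries straight to that chain (now 25 days).
No other chain overtakes it, so the finish is 25 days.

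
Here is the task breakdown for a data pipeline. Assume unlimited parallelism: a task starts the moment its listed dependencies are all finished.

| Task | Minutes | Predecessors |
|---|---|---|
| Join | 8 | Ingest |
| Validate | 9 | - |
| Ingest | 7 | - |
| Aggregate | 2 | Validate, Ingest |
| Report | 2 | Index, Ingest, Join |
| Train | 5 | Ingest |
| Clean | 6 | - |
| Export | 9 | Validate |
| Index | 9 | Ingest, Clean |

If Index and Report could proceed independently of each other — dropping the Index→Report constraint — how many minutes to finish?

18

Original critical path: Ingest→Index→Report = 7+9+2 = 18 ⇒ 18 minutes.
Without Index→Report, Report's earliest start moves from 16 to 15.
The longest chain is now Validate→Export = 9+9 = 18, so the data pipeline takes 18 minutes.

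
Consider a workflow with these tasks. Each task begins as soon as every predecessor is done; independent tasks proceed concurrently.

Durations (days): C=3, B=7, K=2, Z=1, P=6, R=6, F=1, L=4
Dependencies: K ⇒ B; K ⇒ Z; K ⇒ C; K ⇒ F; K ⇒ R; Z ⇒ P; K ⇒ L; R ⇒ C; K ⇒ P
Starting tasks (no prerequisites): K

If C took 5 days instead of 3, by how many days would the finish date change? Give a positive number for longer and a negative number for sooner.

2

As given, the longest chain is K→R→C = 2+6+3 = 11, so the finish is 11 days.
C lies on that path, so at 5 days the path becomes 13 days.
The critical path is still K→R→C; finish is now 13 days.
Change in finish: 13 − 11 = +2 days.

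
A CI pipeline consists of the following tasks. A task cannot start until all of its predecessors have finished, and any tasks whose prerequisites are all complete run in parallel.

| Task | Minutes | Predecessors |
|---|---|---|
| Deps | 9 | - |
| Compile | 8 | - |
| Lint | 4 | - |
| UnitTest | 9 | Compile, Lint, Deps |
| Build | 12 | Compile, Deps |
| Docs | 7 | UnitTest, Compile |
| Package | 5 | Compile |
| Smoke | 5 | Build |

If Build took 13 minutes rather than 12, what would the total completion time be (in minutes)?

Critical path before the change: Deps→Build→Smoke = 9+12+5 = 26 giving 26 minutes.
Since Build is critical, the +1 change carries straight to that chain (now 27 minutes).
No other chain overtakes it, so the finish is 27 minutes.

27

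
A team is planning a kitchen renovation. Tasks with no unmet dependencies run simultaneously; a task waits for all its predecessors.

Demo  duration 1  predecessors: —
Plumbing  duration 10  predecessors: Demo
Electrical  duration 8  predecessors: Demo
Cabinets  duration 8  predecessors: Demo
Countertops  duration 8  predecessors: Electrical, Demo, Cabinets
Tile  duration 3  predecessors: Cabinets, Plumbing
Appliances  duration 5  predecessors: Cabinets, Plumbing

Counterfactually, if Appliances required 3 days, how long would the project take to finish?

Critical path before the change: Demo→Electrical→Countertops = 1+8+8 = 17 giving 17 days.
The longest path through Appliances is only 16 days, so Appliances has float 1.
That remains the longest chain; total 17 days.

17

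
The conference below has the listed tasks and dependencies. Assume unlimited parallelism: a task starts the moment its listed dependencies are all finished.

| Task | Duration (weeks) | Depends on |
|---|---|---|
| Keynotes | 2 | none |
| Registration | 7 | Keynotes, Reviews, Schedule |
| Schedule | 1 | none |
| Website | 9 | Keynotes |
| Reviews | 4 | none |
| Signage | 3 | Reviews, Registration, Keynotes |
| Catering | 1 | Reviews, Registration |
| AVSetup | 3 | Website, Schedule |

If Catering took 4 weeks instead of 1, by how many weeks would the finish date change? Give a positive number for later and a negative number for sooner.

1

Critical path before the change: Reviews→Registration→Signage = 4+7+3 = 14 giving 14 weeks.
Catering has 2 weeks of float (longest path through it is 12).
New critical path: Reviews→Registration→Catering = 4+7+4 = 15 ⇒ 15 weeks.
Change in finish: 15 − 14 = +1 weeks.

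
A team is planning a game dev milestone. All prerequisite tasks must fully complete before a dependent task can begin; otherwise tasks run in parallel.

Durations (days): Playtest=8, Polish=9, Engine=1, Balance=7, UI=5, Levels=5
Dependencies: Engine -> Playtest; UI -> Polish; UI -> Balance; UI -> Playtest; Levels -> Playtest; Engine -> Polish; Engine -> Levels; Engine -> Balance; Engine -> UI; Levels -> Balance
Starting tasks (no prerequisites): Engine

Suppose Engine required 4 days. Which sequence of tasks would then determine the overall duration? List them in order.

Engine, UI, Polish

Actual critical path: Engine→UI→Polish = 1+5+9 = 15 ⇒ 15 days.
Since Engine is critical, the +3 change carries straight to that chain (now 18 days).
No other chain overtakes it, so the finish is 18 days.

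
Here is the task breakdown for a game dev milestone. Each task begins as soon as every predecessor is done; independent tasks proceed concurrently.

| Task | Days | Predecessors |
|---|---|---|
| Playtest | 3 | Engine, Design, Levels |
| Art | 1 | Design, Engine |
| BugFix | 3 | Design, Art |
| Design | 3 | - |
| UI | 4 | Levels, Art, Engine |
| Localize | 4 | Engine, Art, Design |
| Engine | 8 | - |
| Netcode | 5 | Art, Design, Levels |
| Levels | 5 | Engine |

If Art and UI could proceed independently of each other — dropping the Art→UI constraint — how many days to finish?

Original critical path: Engine→Levels→Netcode = 8+5+5 = 18 ⇒ 18 days.
Dropping Art→UI doesn't change UI's earliest start (13); another predecessor still binds.
New critical path: Engine→Levels→Netcode = 8+5+5 = 18 ⇒ 18 days.

18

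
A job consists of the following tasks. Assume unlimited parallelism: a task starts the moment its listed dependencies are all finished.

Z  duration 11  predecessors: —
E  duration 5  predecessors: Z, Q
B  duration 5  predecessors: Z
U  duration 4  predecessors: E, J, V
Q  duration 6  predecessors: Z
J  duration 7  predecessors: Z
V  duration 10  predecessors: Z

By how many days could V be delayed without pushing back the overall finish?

1

Critical path: Z→Q→E→U = 11+6+5+4 = 26, so the finish is 26 days.
V finishes as early as 21 and must finish by 22.
So V can slip 22 − 21 = 1 day.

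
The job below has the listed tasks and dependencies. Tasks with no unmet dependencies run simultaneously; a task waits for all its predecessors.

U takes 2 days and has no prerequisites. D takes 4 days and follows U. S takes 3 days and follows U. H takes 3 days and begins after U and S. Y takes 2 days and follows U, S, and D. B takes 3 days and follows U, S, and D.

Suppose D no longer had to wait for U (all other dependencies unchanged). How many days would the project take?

8

Original critical path: U→D→B = 2+4+3 = 9 ⇒ 9 days.
Without U→D, D's earliest start moves from 2 to 0.
After: U→S→H = 2+3+3 = 8 → 8 days.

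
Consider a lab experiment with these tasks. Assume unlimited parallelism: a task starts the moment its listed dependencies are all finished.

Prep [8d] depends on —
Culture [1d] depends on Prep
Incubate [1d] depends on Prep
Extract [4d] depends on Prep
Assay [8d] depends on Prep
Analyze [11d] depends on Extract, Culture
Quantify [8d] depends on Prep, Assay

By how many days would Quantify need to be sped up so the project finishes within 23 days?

1

Current finish: 24 days; target: 23.
Quantify is on every critical path, so each day cut from Quantify cuts the finish by one (this holds down to a finish of 23).
Need 24 − 23 = 1 day off Quantify → Quantify becomes 7 days, finish becomes 23.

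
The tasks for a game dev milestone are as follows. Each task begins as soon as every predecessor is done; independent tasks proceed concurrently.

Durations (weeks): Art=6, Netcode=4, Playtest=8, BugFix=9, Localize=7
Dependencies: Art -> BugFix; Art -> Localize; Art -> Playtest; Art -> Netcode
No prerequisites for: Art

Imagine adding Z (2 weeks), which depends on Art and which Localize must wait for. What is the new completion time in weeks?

15

Originally the project takes 15 weeks.
With Z inserted, Localize now waits for max(Art, Z).
New critical path: Art→Z→Localize = 6+2+7 = 15 ⇒ 15 weeks.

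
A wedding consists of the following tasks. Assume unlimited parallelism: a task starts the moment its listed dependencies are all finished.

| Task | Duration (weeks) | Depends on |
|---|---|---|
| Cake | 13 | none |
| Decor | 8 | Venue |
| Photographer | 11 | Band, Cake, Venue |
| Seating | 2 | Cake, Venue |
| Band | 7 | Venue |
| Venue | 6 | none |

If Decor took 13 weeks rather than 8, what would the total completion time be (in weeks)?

24

The binding path is Venue→Band→Photographer = 6+7+11 = 24; finish at 24 weeks.
Decor is off the critical path — its longest chain is 14 weeks, giving 10 of slack.
The critical path is still Venue→Band→Photographer; finish is now 24 weeks.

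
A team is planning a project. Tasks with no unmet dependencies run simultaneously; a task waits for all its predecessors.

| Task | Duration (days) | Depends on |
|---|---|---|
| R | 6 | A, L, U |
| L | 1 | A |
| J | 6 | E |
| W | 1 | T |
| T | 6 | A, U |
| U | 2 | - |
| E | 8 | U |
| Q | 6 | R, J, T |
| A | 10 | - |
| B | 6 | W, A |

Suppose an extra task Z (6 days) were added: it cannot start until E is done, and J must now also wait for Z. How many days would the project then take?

28

Originally the project takes 23 days.
With Z inserted, J now waits for max(E, Z).
New critical path: U→E→Z→J→Q = 2+8+6+6+6 = 28 ⇒ 28 days.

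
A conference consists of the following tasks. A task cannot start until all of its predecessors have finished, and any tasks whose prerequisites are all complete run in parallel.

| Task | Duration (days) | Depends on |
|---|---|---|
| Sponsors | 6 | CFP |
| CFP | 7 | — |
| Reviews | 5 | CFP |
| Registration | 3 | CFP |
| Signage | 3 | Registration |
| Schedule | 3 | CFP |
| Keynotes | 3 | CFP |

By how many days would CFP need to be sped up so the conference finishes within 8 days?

5

Current finish: 13 days; target: 8.
CFP is on every critical path, so each day cut from CFP cuts the finish by one (this holds down to a finish of 7).
Need 13 − 8 = 5 days off CFP → CFP becomes 2 days, finish becomes 8.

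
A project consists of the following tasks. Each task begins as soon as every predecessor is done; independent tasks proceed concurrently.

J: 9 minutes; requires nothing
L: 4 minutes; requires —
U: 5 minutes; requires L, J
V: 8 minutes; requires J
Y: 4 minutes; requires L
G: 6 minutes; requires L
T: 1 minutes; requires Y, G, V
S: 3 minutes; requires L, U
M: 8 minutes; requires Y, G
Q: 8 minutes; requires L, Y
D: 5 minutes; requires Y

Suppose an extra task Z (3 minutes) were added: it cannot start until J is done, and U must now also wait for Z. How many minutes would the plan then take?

20

Originally the plan takes 18 minutes.
With Z inserted, U now waits for max(L, J, Z).
New critical path: J→Z→U→S = 9+3+5+3 = 20 ⇒ 20 minutes.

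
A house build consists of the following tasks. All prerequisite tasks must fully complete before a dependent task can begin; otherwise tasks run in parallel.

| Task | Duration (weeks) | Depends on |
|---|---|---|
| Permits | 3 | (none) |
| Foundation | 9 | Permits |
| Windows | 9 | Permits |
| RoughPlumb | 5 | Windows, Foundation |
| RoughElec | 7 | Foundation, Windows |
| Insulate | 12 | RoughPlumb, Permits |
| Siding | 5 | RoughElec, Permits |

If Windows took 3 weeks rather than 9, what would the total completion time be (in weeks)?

Actual critical path: Permits→Windows→RoughPlumb→Insulate = 3+9+5+12 = 29 ⇒ 29 weeks.
Windows lies on that path, so at 3 weeks the path becomes 23 weeks.
Now Permits→Foundation→RoughPlumb→Insulate = 3+9+5+12 = 29 is longest, so the finish becomes 29 weeks.

29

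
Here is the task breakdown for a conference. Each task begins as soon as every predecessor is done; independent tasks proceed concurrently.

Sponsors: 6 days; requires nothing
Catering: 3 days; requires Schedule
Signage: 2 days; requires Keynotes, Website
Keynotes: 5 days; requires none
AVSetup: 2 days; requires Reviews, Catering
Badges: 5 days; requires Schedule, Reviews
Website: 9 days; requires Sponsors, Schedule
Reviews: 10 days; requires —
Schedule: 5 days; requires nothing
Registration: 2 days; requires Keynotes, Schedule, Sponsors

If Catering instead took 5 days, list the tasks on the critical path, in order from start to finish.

Sponsors, Website, Signage

Critical path before the change: Sponsors→Website→Signage = 6+9+2 = 17 giving 17 days.
Catering is off the critical path — its longest chain is 10 days, giving 7 of slack.
The critical path is still Sponsors→Website→Signage; finish is now 17 days.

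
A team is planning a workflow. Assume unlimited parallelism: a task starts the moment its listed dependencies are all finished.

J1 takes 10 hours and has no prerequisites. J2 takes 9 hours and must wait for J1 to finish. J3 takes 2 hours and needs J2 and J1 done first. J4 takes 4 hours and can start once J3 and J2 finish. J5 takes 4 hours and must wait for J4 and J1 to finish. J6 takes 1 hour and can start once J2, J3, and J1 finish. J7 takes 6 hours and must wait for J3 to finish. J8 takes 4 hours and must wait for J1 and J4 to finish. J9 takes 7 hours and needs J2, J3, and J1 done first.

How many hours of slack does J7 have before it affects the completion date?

The longest chain is J1→J2→J3→J4→J5 = 10+9+2+4+4 = 29; overall finish 29 hours.
The longest chain containing J7 totals 27 hours.
Float = 29 − 27 = 2.

2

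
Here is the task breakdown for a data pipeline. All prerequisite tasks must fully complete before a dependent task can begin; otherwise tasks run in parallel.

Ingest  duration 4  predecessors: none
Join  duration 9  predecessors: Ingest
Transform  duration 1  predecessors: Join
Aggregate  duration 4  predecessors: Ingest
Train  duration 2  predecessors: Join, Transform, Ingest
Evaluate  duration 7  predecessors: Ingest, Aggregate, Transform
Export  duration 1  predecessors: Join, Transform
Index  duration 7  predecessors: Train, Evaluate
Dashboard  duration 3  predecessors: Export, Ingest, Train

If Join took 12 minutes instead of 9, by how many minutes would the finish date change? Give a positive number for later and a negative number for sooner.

3

As given, the longest chain is Ingest→Join→Transform→Evaluate→Index = 4+9+1+7+7 = 28, so the finish is 28 minutes.
Join is on the critical path; changing it to 12 makes that path 31 minutes.
That remains the longest chain; total 31 minutes.
Change in finish: 31 − 28 = +3 minutes.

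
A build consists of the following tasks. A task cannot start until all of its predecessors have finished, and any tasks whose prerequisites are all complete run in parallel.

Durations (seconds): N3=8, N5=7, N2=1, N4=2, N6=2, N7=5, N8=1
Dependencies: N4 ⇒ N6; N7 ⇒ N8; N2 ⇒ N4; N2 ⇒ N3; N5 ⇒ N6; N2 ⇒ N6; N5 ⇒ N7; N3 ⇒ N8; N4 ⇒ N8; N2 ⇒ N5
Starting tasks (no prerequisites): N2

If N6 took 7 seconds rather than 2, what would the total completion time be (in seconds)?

Baseline: N2→N5→N7→N8 = 1+7+5+1 = 14 → 14 seconds.
The longest path through N6 is only 10 seconds, so N6 has float 4.
New critical path: N2→N5→N6 = 1+7+7 = 15 ⇒ 15 seconds.

15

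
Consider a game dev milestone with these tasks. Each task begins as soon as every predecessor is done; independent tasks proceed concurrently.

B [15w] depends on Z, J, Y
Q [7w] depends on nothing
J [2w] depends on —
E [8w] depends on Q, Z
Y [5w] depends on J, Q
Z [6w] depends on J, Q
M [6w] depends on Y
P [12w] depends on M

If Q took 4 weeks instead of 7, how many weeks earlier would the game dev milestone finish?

3

As given, the longest chain is Q→Y→M→P = 7+5+6+12 = 30, so the finish is 30 weeks.
Q is on the critical path; changing it to 4 makes that path 27 weeks.
The critical path is still Q→Y→M→P; finish is now 27 weeks.
Change in finish: 27 − 30 = -3 weeks.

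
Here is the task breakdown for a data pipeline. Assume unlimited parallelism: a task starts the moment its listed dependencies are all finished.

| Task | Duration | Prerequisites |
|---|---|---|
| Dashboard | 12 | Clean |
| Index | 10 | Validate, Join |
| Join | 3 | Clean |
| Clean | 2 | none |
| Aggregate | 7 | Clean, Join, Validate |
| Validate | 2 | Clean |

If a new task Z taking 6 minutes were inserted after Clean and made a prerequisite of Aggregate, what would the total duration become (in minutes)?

Originally the plan takes 15 minutes.
With Z inserted, Aggregate now waits for max(Clean, Join, Validate, Z).
New critical path: Clean→Z→Aggregate = 2+6+7 = 15 ⇒ 15 minutes.

15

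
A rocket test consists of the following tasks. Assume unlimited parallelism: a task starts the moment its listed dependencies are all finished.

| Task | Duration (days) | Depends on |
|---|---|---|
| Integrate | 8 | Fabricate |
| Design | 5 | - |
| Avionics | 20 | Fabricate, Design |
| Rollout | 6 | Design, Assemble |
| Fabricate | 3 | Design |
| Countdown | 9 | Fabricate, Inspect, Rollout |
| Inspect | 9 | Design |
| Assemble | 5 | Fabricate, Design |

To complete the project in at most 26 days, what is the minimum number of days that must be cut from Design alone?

Current finish: 28 days; target: 26.
Design is on every critical path, so each day cut from Design cuts the finish by one (this holds down to a finish of 24).
Need 28 − 26 = 2 days off Design → Design becomes 3 days, finish becomes 26.

2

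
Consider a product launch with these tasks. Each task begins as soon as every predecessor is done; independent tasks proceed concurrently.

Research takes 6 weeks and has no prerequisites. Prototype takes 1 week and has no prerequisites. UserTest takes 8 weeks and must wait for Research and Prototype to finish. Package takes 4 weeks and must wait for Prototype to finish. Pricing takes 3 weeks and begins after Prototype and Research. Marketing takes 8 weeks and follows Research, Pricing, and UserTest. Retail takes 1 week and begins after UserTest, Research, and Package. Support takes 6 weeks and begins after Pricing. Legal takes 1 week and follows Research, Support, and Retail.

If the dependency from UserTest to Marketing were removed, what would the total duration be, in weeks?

With the dependency in place, Research→UserTest→Marketing = 6+8+8 = 22 sets the finish at 22 weeks.
Without UserTest→Marketing, Marketing's earliest start moves from 14 to 9.
After: Research→Pricing→Marketing = 6+3+8 = 17 → 17 weeks.

17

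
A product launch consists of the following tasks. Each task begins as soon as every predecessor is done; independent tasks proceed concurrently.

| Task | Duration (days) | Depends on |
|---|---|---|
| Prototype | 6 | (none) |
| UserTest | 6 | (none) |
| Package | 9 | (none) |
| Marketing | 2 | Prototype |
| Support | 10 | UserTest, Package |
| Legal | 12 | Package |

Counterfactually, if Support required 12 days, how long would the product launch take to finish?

21

The binding path is Package→Legal = 9+12 = 21; finish at 21 days.
Support is off the critical path — its longest chain is 19 days, giving 2 of slack.
The binding chain switches to Package→Support = 9+12 = 21; finish 21 days.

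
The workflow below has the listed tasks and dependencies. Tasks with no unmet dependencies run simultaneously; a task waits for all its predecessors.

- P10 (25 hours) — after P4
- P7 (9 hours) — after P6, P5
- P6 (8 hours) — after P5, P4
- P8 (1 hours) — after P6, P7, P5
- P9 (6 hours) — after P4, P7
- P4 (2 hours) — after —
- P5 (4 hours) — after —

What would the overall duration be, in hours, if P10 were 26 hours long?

28

Actual critical path: P4→P10 = 2+25 = 27 ⇒ 27 hours.
Since P10 is critical, the +1 change carries straight to that chain (now 28 hours).
The critical path is still P4→P10; finish is now 28 hours.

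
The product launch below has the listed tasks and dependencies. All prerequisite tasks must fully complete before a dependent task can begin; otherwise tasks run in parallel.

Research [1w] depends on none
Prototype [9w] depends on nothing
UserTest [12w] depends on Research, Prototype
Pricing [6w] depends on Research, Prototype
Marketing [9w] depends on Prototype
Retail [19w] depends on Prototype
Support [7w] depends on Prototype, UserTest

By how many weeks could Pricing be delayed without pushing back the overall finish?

Prototype→UserTest→Support = 9+12+7 = 28 sets the makespan at 28 weeks.
The longest chain containing Pricing totals 15 weeks.
So Pricing can slip 28 − 15 = 13 weeks.

13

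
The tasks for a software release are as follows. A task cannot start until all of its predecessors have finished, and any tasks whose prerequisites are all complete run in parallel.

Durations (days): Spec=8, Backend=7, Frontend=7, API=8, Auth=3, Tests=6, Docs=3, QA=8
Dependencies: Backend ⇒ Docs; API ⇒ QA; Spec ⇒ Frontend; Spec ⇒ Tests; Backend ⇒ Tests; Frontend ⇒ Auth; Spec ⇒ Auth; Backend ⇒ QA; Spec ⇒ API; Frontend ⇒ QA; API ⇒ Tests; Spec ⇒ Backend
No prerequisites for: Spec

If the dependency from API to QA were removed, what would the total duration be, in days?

23

Original critical path: Spec→API→QA = 8+8+8 = 24 ⇒ 24 days.
Without API→QA, QA's earliest start moves from 16 to 15.
New critical path: Spec→Backend→QA = 8+7+8 = 23 ⇒ 23 days.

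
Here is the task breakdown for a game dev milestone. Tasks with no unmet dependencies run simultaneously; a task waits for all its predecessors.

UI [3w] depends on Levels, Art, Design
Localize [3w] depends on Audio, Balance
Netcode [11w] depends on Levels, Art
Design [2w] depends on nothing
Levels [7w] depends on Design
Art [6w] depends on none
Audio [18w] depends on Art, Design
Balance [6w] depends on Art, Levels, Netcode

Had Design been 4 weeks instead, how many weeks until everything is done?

Baseline: Design→Levels→Netcode→Balance→Localize = 2+7+11+6+3 = 29 → 29 weeks.
Design lies on that path, so at 4 weeks the path becomes 31 weeks.
The critical path is still Design→Levels→Netcode→Balance→Localize; finish is now 31 weeks.

31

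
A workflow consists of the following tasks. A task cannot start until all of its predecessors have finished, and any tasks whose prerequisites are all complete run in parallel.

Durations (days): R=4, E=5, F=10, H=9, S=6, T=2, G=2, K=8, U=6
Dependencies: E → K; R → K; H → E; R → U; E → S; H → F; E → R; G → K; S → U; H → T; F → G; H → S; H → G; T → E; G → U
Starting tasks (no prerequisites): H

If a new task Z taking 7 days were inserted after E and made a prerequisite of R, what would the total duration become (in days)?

35

Originally the plan takes 29 days.
With Z inserted, R now waits for max(E, Z).
New critical path: H→T→E→Z→R→K = 9+2+5+7+4+8 = 35 ⇒ 35 days.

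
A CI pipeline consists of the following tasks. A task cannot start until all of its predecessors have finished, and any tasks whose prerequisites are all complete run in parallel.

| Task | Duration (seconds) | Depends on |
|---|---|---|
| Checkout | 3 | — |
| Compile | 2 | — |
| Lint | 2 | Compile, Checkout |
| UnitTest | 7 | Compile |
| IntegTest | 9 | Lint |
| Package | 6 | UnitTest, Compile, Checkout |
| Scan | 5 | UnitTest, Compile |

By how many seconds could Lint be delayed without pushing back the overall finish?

The longest chain is Compile→UnitTest→Package = 2+7+6 = 15; overall finish 15 seconds.
Lint finishes as early as 5 and must finish by 6.
Float = 15 − 14 = 1.

1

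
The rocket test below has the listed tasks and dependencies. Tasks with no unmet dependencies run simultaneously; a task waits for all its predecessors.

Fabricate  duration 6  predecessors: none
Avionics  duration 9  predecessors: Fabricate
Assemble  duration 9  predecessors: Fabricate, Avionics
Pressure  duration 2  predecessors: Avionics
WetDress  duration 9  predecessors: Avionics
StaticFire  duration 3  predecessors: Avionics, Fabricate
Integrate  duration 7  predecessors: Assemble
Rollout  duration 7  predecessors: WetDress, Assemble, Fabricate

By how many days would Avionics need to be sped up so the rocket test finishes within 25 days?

Current finish: 31 days; target: 25.
Avionics is on every critical path, so each day cut from Avionics cuts the finish by one (this holds down to a finish of 23).
Need 31 − 25 = 6 days off Avionics → Avionics becomes 3 days, finish becomes 25.

6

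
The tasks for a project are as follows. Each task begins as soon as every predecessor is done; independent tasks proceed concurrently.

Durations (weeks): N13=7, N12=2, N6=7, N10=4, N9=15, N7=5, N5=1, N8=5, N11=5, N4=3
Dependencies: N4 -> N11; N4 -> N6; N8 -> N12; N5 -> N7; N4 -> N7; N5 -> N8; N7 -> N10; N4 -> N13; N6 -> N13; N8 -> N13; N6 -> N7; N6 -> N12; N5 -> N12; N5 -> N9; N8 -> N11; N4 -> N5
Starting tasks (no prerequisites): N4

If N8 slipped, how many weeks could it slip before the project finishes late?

3

N4→N5→N9 = 3+1+15 = 19 sets the makespan at 19 weeks.
N8 finishes as early as 9 and must finish by 12.
Float = 19 − 16 = 3.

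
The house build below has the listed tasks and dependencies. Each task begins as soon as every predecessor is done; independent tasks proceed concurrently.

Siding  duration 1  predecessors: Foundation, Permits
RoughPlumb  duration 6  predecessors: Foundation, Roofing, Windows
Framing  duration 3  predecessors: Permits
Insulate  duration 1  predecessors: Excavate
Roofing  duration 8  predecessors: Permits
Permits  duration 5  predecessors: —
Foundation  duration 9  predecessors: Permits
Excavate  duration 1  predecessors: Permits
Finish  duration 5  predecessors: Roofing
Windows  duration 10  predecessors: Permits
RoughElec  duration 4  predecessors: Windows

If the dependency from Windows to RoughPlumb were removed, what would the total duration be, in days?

20

With the dependency in place, Permits→Windows→RoughPlumb = 5+10+6 = 21 sets the finish at 21 days.
Without Windows→RoughPlumb, RoughPlumb's earliest start moves from 15 to 14.
The longest chain is now Permits→Foundation→RoughPlumb = 5+9+6 = 20, so the house build takes 20 days.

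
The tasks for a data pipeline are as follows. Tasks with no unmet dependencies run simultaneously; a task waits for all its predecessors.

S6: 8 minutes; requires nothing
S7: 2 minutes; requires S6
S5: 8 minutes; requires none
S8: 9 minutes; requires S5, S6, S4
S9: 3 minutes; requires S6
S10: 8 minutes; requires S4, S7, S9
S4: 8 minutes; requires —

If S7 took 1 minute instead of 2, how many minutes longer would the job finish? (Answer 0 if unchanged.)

0

The binding path is S6→S9→S10 = 8+3+8 = 19; finish at 19 minutes.
S7 is off the critical path — its longest chain is 18 minutes, giving 1 of slack.
The critical path is still S6→S9→S10; finish is now 19 minutes.
Change in finish: 19 − 19 = +0 minutes.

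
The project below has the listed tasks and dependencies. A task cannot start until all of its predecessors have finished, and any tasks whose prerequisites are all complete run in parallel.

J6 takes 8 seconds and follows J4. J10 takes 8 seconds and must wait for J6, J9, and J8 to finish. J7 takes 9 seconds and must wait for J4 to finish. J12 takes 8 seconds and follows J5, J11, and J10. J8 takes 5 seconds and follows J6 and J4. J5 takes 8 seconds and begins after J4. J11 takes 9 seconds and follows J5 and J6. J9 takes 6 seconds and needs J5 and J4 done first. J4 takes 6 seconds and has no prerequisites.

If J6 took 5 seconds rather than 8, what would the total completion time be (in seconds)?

Baseline: J4→J5→J9→J10→J12 = 6+8+6+8+8 = 36 → 36 seconds.
The longest path through J6 is only 35 seconds, so J6 has float 1.
No other chain overtakes it, so the finish is 36 seconds.

36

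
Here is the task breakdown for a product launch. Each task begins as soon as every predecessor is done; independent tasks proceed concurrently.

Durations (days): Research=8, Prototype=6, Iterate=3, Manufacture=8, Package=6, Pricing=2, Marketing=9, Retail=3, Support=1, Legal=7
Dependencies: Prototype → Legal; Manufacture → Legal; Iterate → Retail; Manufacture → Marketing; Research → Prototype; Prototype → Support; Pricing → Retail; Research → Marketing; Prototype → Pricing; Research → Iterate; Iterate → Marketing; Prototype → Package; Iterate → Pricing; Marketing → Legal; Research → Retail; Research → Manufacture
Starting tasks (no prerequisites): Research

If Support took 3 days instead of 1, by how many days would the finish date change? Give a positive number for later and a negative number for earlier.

Baseline: Research→Manufacture→Marketing→Legal = 8+8+9+7 = 32 → 32 days.
The longest path through Support is only 15 days, so Support has float 17.
That remains the longest chain; total 32 days.
Change in finish: 32 − 32 = +0 days.

0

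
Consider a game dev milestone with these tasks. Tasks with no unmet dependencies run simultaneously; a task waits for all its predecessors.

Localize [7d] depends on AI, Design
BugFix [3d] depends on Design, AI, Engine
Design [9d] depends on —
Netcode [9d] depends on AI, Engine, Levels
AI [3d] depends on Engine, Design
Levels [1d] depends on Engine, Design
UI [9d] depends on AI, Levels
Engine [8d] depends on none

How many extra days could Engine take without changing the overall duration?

Critical path: Design→AI→UI = 9+3+9 = 21, so the finish is 21 days.
Engine finishes as early as 8 and must finish by 9.
Float = 21 − 20 = 1.

1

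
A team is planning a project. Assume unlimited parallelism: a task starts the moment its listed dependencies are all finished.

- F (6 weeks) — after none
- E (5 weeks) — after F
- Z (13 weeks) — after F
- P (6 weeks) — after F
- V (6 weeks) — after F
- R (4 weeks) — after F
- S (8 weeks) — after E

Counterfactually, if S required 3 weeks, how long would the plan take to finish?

Critical path before the change: F→E→S = 6+5+8 = 19 giving 19 weeks.
S lies on that path, so at 3 weeks the path becomes 14 weeks.
The binding chain switches to F→Z = 6+13 = 19; finish 19 weeks.

19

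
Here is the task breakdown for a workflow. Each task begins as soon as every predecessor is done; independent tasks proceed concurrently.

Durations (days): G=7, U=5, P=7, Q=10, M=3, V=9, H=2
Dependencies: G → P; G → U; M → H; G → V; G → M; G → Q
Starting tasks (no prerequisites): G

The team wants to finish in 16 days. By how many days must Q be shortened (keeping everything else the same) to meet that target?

1

Current finish: 17 days; target: 16.
Q is on every critical path, so each day cut from Q cuts the finish by one (this holds down to a finish of 16).
Need 17 − 16 = 1 day off Q → Q becomes 9 days, finish becomes 16.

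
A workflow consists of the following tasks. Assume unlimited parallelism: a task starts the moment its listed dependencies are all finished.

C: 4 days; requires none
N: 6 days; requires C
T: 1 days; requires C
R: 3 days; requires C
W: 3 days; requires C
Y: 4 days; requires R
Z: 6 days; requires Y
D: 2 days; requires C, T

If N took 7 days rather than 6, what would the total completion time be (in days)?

As given, the longest chain is C→R→Y→Z = 4+3+4+6 = 17, so the finish is 17 days.
N is off the critical path — its longest chain is 10 days, giving 7 of slack.
That remains the longest chain; total 17 days.

17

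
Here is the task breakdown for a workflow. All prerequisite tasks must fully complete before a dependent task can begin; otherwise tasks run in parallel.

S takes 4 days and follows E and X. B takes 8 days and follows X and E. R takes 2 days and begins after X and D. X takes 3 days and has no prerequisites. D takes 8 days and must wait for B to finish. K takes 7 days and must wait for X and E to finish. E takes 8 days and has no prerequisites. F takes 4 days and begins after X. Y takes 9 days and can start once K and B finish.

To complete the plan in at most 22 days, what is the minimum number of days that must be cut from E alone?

4

Current finish: 26 days; target: 22.
E is on every critical path, so each day cut from E cuts the finish by one (this holds down to a finish of 21).
Need 26 − 22 = 4 days off E → E becomes 4 days, finish becomes 22.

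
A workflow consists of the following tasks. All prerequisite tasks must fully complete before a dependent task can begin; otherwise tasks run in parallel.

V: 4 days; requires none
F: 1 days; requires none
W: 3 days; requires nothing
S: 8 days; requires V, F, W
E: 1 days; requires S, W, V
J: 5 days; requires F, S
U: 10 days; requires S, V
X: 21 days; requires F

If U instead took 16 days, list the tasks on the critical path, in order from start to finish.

Actual critical path: V→S→U = 4+8+10 = 22 ⇒ 22 days.
U lies on that path, so at 16 days the path becomes 28 days.
No other chain overtakes it, so the finish is 28 days.

V, S, U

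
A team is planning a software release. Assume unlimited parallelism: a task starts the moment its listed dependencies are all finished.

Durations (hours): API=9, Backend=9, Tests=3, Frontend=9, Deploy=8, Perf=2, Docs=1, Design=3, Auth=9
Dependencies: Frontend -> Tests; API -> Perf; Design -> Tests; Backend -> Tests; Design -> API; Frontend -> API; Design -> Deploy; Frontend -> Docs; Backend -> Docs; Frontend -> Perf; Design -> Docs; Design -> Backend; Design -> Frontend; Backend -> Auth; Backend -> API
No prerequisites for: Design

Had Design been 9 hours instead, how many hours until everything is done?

Actual critical path: Design→Backend→API→Perf = 3+9+9+2 = 23 ⇒ 23 hours.
Design lies on that path, so at 9 hours the path becomes 29 hours.
The critical path is still Design→Backend→API→Perf; finish is now 29 hours.

29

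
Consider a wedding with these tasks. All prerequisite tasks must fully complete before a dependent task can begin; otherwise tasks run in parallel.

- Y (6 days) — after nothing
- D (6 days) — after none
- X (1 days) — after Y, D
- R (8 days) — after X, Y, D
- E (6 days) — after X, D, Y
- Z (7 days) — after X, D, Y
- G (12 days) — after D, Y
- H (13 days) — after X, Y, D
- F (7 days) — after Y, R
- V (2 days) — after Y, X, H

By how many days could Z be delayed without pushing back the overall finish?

Y→X→R→F = 6+1+8+7 = 22 sets the makespan at 22 days.
The longest chain containing Z totals 14 days.
Slack of Z = 15 − 7 = 8 days.

8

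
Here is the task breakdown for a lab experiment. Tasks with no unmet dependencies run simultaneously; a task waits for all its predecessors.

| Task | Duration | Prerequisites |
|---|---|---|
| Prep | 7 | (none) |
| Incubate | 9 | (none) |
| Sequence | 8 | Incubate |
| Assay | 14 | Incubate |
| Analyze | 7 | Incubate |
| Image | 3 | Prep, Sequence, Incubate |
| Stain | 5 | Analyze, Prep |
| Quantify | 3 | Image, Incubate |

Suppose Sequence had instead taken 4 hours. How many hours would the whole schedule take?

23

Actual critical path: Incubate→Sequence→Image→Quantify = 9+8+3+3 = 23 ⇒ 23 hours.
Sequence is on the critical path; changing it to 4 makes that path 19 hours.
Now Incubate→Assay = 9+14 = 23 is longest, so the finish becomes 23 hours.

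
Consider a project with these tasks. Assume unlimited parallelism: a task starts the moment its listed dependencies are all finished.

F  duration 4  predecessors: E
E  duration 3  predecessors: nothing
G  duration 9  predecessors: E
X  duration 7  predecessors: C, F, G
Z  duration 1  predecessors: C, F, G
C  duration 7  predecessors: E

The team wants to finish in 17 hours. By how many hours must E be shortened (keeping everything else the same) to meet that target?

Current finish: 19 hours; target: 17.
E is on every critical path, so each hour cut from E cuts the finish by one (this holds down to a finish of 17).
Need 19 − 17 = 2 hours off E → E becomes 1 hour, finish becomes 17.

2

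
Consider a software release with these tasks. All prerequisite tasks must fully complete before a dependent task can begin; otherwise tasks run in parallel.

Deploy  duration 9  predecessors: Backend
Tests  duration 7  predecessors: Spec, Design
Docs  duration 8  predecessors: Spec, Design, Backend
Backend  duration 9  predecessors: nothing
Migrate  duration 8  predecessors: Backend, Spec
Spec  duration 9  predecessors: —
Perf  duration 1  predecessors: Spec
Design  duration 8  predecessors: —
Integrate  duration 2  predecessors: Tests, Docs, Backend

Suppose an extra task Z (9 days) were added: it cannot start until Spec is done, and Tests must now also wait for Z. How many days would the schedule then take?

27

Originally the schedule takes 19 days.
With Z inserted, Tests now waits for max(Spec, Design, Z).
New critical path: Spec→Z→Tests→Integrate = 9+9+7+2 = 27 ⇒ 27 days.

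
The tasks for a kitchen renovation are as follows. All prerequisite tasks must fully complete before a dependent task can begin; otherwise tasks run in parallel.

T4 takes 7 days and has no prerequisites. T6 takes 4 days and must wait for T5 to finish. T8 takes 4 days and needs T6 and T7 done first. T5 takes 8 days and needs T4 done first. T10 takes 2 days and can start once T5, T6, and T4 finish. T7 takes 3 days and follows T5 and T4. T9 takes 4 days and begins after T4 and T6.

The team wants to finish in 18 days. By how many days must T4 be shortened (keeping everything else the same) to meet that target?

Current finish: 23 days; target: 18.
T4 is on every critical path, so each day cut from T4 cuts the finish by one (this holds down to a finish of 17).
Need 23 − 18 = 5 days off T4 → T4 becomes 2 days, finish becomes 18.

5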